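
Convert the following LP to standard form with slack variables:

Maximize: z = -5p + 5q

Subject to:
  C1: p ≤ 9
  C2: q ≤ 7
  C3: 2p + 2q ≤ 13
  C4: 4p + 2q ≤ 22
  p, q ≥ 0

max z = -5p + 5q

s.t.
  p + s1 = 9
  q + s2 = 7
  2p + 2q + s3 = 13
  4p + 2q + s4 = 22
  p, q, s1, s2, s3, s4 ≥ 0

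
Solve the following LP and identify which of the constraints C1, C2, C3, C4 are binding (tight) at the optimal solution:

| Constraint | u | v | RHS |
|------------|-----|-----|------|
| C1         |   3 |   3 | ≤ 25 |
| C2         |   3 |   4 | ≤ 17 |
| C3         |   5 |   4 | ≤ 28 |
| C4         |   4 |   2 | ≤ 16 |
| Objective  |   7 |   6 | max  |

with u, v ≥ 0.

At u = 3, v = 2, compute slack b - a·x for each constraint:
  C1: 25 − 15 = 10  (slack)
  C2: 17 − 17 = 0  (binding)
  C3: 28 − 23 = 5  (slack)
  C4: 16 − 16 = 0  (binding)

Optimal: u = 3, v = 2
Binding: C2, C4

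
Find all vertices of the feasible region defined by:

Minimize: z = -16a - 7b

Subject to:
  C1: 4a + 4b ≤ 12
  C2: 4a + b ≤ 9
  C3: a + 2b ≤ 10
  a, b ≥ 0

(0, 0), (2.25, 0), (2, 1), (0, 3)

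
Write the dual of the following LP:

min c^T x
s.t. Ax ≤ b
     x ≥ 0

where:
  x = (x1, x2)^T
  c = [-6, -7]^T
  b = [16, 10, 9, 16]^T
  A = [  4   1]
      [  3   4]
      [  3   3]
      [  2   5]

Primal min cᵀx s.t. Ax ≤ b, x ≥ 0  →  Dual max −bᵀy s.t. Aᵀy ≥ −c, y ≥ 0.

Maximize: z = -16y1 - 10y2 - 9y3 - 16y4

Subject to:
  4y1 + 3y2 + 3y3 + 2y4 ≥ 6
  y1 + 4y2 + 3y3 + 5y4 ≥ 7
  y1, y2, y3, y4 ≥ 0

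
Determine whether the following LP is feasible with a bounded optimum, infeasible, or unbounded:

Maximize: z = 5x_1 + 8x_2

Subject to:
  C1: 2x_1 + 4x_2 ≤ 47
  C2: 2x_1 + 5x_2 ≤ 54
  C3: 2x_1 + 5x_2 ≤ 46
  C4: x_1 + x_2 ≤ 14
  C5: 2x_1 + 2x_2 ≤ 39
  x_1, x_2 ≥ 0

Feasible with a bounded optimal solution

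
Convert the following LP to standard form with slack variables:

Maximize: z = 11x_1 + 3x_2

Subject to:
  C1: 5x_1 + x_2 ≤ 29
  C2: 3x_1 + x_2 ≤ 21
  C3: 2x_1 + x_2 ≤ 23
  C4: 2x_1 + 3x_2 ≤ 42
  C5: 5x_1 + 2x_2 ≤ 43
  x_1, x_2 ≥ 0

max z = 11x_1 + 3x_2

s.t.
  5x_1 + x_2 + s1 = 29
  3x_1 + x_2 + s2 = 21
  2x_1 + x_2 + s3 = 23
  2x_1 + 3x_2 + s4 = 42
  5x_1 + 2x_2 + s5 = 43
  x_1, x_2, s1, s2, s3, s4, s5 ≥ 0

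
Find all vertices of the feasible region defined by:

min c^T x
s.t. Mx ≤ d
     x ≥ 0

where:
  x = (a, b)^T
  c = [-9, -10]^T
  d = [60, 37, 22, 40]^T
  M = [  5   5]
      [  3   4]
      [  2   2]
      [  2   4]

(0, 0), (11, 0), (7, 4), (0, 9.25)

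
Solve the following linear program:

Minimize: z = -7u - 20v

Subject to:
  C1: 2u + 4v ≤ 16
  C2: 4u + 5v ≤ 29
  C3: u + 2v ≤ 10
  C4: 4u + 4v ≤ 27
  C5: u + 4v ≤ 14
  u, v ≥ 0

Evaluate the objective at each vertex of the feasible region:
  z(0, 0) = 0
  z(6.75, 0) = -47.25
  z(5.5, 1.25) = -63.5
  z(2, 3) = -74  ←
  z(0, 3.5) = -70
The minimum is at u = 2, v = 3.

u = 2, v = 3, z = -74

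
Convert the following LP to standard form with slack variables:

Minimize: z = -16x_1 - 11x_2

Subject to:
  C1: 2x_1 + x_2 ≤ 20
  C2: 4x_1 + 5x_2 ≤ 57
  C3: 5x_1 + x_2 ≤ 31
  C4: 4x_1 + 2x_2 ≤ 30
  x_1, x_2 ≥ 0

min z = -16x_1 - 11x_2

s.t.
  2x_1 + x_2 + s1 = 20
  4x_1 + 5x_2 + s2 = 57
  5x_1 + x_2 + s3 = 31
  4x_1 + 2x_2 + s4 = 30
  x_1, x_2, s1, s2, s3, s4 ≥ 0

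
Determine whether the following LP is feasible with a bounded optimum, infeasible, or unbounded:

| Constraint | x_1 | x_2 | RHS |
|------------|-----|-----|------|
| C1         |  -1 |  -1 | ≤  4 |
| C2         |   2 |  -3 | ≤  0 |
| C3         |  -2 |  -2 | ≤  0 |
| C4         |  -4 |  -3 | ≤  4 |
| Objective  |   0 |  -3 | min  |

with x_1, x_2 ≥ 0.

Unbounded (objective can decrease without bound)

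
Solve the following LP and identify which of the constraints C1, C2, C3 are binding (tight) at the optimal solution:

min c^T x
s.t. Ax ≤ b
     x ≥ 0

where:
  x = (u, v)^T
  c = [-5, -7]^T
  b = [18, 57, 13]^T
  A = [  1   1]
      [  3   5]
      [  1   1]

At u = 4, v = 9, compute slack b - a·x for each constraint:
  C1: 18 − 13 = 5  (slack)
  C2: 57 − 57 = 0  (binding)
  C3: 13 − 13 = 0  (binding)

Optimal: u = 4, v = 9
Binding: C2, C3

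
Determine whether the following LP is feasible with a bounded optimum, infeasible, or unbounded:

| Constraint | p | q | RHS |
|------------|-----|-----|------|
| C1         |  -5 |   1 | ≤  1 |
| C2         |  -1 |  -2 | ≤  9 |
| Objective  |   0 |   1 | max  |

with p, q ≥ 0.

Unbounded (objective can increase without bound)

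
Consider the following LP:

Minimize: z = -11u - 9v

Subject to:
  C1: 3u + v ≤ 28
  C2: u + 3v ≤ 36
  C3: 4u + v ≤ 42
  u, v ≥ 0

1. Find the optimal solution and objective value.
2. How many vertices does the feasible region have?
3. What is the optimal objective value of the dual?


1. u = 6, v = 10, z = -156
2. 4
3. -156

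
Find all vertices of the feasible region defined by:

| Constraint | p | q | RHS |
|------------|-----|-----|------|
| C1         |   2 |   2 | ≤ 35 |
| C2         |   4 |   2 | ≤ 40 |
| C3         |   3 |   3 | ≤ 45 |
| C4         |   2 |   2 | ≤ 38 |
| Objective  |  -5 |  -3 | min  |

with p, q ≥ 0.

(0, 0), (10, 0), (5, 10), (0, 15)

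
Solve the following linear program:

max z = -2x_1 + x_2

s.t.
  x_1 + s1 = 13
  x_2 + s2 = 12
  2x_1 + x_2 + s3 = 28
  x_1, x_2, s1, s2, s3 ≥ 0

Evaluate the objective at each vertex of the feasible region:
  z(0, 0) = 0
  z(13, 0) = -26
  z(13, 2) = -24
  z(8, 12) = -4
  z(0, 12) = 12  ←
The maximum is at x_1 = 0, x_2 = 12.

x_1 = 0, x_2 = 12, z = 12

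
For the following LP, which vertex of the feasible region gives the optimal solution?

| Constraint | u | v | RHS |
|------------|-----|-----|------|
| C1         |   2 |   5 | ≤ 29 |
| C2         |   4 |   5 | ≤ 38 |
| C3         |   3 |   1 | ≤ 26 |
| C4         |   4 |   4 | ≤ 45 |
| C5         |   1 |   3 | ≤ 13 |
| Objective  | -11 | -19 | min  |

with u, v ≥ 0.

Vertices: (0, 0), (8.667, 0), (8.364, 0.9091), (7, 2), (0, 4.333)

Evaluate the objective at each vertex of the feasible region:
  z(0, 0) = 0
  z(8.667, 0) = -95.33
  z(8.364, 0.9091) = -109.3
  z(7, 2) = -115  ←
  z(0, 4.333) = -82.33
The minimum is at u = 7, v = 2.

(7, 2)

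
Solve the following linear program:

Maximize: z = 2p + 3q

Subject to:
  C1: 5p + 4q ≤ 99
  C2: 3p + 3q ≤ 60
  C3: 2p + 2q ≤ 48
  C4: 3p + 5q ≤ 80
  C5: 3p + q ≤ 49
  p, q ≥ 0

Evaluate the objective at each vertex of the feasible region:
  z(0, 0) = 0
  z(16.33, 0) = 32.67
  z(14.5, 5.5) = 45.5
  z(10, 10) = 50  ←
  z(0, 16) = 48
The maximum is at p = 10, q = 10.

p = 10, q = 10, z = 50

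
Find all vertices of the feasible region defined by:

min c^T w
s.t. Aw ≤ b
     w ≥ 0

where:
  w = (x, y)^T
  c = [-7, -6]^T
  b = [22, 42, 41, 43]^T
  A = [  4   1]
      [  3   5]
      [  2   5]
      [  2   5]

(0, 0), (5.5, 0), (4, 6), (1, 7.8), (0, 8.2)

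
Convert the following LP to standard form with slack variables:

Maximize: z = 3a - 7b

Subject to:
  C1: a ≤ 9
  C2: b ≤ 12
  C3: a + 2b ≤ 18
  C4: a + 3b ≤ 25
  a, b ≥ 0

max z = 3a - 7b

s.t.
  a + s1 = 9
  b + s2 = 12
  a + 2b + s3 = 18
  a + 3b + s4 = 25
  a, b, s1, s2, s3, s4 ≥ 0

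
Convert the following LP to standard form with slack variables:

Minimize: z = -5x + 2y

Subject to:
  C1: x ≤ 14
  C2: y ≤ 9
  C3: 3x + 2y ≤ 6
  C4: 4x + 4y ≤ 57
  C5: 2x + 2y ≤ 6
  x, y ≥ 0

min z = -5x + 2y

s.t.
  x + s1 = 14
  y + s2 = 9
  3x + 2y + s3 = 6
  4x + 4y + s4 = 57
  2x + 2y + s5 = 6
  x, y, s1, s2, s3, s4, s5 ≥ 0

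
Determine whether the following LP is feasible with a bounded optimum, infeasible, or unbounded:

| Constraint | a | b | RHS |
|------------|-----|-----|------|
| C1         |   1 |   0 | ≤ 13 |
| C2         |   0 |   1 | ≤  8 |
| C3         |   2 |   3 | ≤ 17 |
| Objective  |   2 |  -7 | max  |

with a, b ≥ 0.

Feasible with a bounded optimal solution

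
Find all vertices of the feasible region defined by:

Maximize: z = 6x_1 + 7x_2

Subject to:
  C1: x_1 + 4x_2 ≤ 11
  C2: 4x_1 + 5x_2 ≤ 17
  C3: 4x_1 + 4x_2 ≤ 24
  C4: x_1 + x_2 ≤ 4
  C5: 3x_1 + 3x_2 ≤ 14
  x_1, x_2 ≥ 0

(0, 0), (4, 0), (3, 1), (1.182, 2.455), (0, 2.75)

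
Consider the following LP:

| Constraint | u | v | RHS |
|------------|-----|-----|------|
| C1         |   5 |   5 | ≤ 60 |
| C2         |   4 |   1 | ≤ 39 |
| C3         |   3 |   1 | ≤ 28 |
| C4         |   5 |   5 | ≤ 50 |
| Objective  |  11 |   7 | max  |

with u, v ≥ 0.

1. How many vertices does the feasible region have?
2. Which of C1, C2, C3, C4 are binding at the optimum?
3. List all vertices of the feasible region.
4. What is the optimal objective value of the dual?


1. 4
2. C3, C4
3. (0, 0), (9.333, 0), (9, 1), (0, 10)
4. 106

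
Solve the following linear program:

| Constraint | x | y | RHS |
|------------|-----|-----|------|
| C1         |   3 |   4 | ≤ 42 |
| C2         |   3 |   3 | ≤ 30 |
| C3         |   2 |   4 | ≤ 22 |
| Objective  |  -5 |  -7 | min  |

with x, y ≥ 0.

Evaluate the objective at each vertex of the feasible region:
  z(0, 0) = 0
  z(10, 0) = -50
  z(9, 1) = -52  ←
  z(0, 5.5) = -38.5
The minimum is at x = 9, y = 1.

x = 9, y = 1, z = -52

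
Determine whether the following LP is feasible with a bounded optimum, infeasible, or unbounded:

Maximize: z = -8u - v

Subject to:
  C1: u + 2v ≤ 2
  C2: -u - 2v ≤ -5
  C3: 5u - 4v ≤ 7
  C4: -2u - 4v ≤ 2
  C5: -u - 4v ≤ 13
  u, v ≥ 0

Infeasible (no feasible solution exists)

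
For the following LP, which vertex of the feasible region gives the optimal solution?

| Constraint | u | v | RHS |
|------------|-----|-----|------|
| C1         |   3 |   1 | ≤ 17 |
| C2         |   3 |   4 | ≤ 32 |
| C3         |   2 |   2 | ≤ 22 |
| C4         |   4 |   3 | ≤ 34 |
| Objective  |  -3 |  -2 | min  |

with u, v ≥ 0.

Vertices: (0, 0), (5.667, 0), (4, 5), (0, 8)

Evaluate the objective at each vertex of the feasible region:
  z(0, 0) = 0
  z(5.667, 0) = -17
  z(4, 5) = -22  ←
  z(0, 8) = -16
The minimum is at u = 4, v = 5.

(4, 5)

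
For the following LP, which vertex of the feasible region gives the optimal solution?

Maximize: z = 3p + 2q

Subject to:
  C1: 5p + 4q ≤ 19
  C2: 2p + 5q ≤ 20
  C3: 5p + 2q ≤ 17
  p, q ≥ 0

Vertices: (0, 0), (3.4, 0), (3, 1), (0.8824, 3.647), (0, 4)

Evaluate the objective at each vertex of the feasible region:
  z(0, 0) = 0
  z(3.4, 0) = 10.2
  z(3, 1) = 11  ←
  z(0.8824, 3.647) = 9.941
  z(0, 4) = 8
The maximum is at p = 3, q = 1.

(3, 1)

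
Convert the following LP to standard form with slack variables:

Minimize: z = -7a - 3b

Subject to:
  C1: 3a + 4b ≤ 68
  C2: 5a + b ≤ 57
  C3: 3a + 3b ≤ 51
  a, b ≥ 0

min z = -7a - 3b

s.t.
  3a + 4b + s1 = 68
  5a + b + s2 = 57
  3a + 3b + s3 = 51
  a, b, s1, s2, s3 ≥ 0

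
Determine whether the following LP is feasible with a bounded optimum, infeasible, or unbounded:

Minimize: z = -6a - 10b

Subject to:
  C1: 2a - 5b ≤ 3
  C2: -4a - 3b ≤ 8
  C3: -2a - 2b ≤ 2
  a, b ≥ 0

Unbounded (objective can decrease without bound)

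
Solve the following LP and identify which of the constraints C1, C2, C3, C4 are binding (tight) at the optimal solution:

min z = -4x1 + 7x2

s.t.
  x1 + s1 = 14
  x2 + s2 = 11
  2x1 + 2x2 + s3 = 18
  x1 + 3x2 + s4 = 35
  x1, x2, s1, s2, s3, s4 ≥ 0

At x1 = 9, x2 = 0, compute slack b - a·x for each constraint:
  C1: 14 − 9 = 5  (slack)
  C2: 11 − 0 = 11  (slack)
  C3: 18 − 18 = 0  (binding)
  C4: 35 − 9 = 26  (slack)

Optimal: x1 = 9, x2 = 0
Binding: C3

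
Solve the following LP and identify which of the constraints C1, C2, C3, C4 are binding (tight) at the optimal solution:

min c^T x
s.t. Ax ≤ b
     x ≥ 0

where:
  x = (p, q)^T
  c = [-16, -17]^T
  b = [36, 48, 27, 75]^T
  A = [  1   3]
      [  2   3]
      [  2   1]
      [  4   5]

At p = 10, q = 7, compute slack b - a·x for each constraint:
  C1: 36 − 31 = 5  (slack)
  C2: 48 − 41 = 7  (slack)
  C3: 27 − 27 = 0  (binding)
  C4: 75 − 75 = 0  (binding)

Optimal: p = 10, q = 7
Binding: C3, C4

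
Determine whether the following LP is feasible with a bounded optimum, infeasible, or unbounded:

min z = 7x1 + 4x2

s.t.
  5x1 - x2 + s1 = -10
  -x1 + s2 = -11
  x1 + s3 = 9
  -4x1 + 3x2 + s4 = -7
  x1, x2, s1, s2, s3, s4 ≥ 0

Infeasible (no feasible solution exists)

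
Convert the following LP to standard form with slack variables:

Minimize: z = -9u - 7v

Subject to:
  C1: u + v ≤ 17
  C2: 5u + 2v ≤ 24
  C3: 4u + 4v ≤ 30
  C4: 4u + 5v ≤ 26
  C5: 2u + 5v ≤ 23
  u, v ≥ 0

min z = -9u - 7v

s.t.
  u + v + s1 = 17
  5u + 2v + s2 = 24
  4u + 4v + s3 = 30
  4u + 5v + s4 = 26
  2u + 5v + s5 = 23
  u, v, s1, s2, s3, s4, s5 ≥ 0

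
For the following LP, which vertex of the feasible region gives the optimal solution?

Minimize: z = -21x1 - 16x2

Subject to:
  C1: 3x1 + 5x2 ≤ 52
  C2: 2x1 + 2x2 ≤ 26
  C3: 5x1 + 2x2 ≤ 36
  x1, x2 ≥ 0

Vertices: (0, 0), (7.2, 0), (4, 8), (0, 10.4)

Evaluate the objective at each vertex of the feasible region:
  z(0, 0) = 0
  z(7.2, 0) = -151.2
  z(4, 8) = -212  ←
  z(0, 10.4) = -166.4
The minimum is at x1 = 4, x2 = 8.

(4, 8)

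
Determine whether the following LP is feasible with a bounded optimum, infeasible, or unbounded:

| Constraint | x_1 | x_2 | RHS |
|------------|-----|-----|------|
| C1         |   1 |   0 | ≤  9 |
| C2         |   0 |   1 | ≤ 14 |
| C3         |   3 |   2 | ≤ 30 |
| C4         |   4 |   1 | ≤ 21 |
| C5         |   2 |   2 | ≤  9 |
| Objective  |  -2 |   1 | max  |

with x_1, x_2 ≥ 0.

Feasible with a bounded optimal solution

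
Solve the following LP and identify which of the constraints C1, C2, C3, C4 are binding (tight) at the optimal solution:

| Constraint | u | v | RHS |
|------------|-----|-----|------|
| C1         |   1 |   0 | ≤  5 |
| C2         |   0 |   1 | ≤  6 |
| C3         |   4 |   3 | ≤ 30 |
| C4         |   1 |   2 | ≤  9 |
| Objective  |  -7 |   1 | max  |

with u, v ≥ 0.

At u = 0, v = 4.5, compute slack b - a·x for each constraint:
  C1: 5 − 0 = 5  (slack)
  C2: 6 − 4.5 = 1.5  (slack)
  C3: 30 − 13.5 = 16.5  (slack)
  C4: 9 − 9 = 0  (binding)

Optimal: u = 0, v = 4.5
Binding: C4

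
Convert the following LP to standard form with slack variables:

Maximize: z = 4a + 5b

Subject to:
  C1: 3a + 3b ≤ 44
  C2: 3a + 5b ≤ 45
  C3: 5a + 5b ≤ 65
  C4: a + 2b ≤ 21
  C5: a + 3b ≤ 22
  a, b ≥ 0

max z = 4a + 5b

s.t.
  3a + 3b + s1 = 44
  3a + 5b + s2 = 45
  5a + 5b + s3 = 65
  a + 2b + s4 = 21
  a + 3b + s5 = 22
  a, b, s1, s2, s3, s4, s5 ≥ 0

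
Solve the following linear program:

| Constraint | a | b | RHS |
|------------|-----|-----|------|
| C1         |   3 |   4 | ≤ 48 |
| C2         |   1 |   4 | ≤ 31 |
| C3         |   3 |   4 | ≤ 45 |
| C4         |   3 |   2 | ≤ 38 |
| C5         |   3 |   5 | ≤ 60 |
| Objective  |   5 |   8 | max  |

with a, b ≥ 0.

Evaluate the objective at each vertex of the feasible region:
  z(0, 0) = 0
  z(12.67, 0) = 63.33
  z(10.33, 3.5) = 79.67
  z(7, 6) = 83  ←
  z(0, 7.75) = 62
The maximum is at a = 7, b = 6.

a = 7, b = 6, z = 83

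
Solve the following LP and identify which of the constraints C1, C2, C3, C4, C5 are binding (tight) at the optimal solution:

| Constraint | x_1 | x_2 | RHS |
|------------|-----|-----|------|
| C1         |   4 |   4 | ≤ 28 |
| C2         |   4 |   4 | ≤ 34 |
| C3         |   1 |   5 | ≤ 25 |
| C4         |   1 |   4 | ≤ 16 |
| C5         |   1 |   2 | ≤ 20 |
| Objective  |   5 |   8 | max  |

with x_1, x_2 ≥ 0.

At x_1 = 4, x_2 = 3, compute slack b - a·x for each constraint:
  C1: 28 − 28 = 0  (binding)
  C2: 34 − 28 = 6  (slack)
  C3: 25 − 19 = 6  (slack)
  C4: 16 − 16 = 0  (binding)
  C5: 20 − 10 = 10  (slack)

Optimal: x_1 = 4, x_2 = 3
Binding: C1, C4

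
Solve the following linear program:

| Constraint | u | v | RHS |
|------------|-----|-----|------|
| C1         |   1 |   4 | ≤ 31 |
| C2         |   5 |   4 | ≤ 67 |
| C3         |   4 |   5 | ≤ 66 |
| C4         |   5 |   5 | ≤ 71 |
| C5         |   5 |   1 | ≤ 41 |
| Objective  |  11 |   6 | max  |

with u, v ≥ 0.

Evaluate the objective at each vertex of the feasible region:
  z(0, 0) = 0
  z(8.2, 0) = 90.2
  z(7, 6) = 113  ←
  z(0, 7.75) = 46.5
The maximum is at u = 7, v = 6.

u = 7, v = 6, z = 113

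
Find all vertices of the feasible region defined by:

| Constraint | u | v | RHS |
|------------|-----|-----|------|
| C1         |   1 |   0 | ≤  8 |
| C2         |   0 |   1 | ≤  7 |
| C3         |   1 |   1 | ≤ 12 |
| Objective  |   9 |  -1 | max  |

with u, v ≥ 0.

(0, 0), (8, 0), (8, 4), (5, 7), (0, 7)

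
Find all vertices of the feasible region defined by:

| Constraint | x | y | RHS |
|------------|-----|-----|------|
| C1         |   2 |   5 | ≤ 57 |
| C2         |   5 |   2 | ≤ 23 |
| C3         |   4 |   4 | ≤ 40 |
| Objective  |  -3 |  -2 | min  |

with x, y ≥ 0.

(0, 0), (4.6, 0), (1, 9), (0, 10)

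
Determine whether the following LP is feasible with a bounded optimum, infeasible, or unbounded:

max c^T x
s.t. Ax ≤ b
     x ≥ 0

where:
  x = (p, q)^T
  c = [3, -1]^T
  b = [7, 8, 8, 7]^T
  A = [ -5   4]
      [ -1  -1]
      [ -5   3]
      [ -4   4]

Unbounded (objective can increase without bound)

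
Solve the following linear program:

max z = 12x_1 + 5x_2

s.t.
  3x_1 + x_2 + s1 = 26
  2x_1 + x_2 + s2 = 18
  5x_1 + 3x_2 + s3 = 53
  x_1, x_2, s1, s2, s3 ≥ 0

Evaluate the objective at each vertex of the feasible region:
  z(0, 0) = 0
  z(8.667, 0) = 104
  z(8, 2) = 106  ←
  z(1, 16) = 92
  z(0, 17.67) = 88.33
The maximum is at x_1 = 8, x_2 = 2.

x_1 = 8, x_2 = 2, z = 106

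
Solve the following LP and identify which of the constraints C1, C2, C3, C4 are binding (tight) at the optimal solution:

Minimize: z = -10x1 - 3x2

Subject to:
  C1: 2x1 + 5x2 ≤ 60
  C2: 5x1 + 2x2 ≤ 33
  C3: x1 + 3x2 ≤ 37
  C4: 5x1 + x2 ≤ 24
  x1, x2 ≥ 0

At x1 = 3, x2 = 9, compute slack b - a·x for each constraint:
  C1: 60 − 51 = 9  (slack)
  C2: 33 − 33 = 0  (binding)
  C3: 37 − 30 = 7  (slack)
  C4: 24 − 24 = 0  (binding)

Optimal: x1 = 3, x2 = 9
Binding: C2, C4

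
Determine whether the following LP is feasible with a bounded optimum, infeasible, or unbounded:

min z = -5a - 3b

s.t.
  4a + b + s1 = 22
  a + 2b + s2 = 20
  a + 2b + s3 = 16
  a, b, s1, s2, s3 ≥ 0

Feasible with a bounded optimal solution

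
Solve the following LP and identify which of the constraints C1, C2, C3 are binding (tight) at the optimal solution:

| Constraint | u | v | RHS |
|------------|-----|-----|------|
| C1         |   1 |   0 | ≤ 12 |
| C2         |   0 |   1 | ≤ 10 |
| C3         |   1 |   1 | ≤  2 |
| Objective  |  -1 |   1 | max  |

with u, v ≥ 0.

At u = 0, v = 2, compute slack b - a·x for each constraint:
  C1: 12 − 0 = 12  (slack)
  C2: 10 − 2 = 8  (slack)
  C3: 2 − 2 = 0  (binding)

Optimal: u = 0, v = 2
Binding: C3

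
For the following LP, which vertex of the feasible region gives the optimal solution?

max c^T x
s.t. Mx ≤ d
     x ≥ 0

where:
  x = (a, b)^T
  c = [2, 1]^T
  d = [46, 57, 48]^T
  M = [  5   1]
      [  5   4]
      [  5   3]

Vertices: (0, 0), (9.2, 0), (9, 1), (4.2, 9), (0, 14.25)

Evaluate the objective at each vertex of the feasible region:
  z(0, 0) = 0
  z(9.2, 0) = 18.4
  z(9, 1) = 19  ←
  z(4.2, 9) = 17.4
  z(0, 14.25) = 14.25
The maximum is at a = 9, b = 1.

(9, 1)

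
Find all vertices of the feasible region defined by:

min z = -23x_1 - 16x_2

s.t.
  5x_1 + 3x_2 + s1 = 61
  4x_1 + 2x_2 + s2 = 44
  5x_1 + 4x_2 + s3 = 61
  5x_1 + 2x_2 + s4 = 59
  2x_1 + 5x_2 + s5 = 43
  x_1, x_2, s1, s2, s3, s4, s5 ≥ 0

(0, 0), (11, 0), (9, 4), (7.824, 5.471), (0, 8.6)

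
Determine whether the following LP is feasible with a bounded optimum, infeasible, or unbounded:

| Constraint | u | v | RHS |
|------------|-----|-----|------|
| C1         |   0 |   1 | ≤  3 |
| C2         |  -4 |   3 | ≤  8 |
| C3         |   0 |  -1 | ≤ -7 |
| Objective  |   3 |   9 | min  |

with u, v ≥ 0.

Infeasible (no feasible solution exists)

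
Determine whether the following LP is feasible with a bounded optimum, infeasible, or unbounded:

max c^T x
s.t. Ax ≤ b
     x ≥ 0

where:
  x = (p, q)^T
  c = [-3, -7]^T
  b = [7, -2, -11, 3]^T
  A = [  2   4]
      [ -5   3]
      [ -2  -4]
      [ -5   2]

Infeasible (no feasible solution exists)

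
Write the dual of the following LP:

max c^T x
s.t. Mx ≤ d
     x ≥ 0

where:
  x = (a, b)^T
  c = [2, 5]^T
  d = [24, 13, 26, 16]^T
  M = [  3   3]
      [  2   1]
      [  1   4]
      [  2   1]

Primal max cᵀx s.t. Ax ≤ b, x ≥ 0  →  Dual min bᵀy s.t. Aᵀy ≥ c, y ≥ 0.

Minimize: z = 24y1 + 13y2 + 26y3 + 16y4

Subject to:
  3y1 + 2y2 + y3 + 2y4 ≥ 2
  3y1 + y2 + 4y3 + y4 ≥ 5
  y1, y2, y3, y4 ≥ 0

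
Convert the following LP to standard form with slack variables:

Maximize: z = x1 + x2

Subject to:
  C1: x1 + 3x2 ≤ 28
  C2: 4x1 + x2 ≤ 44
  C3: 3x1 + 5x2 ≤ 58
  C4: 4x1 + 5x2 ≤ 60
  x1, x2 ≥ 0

max z = x1 + x2

s.t.
  x1 + 3x2 + s1 = 28
  4x1 + x2 + s2 = 44
  3x1 + 5x2 + s3 = 58
  4x1 + 5x2 + s4 = 60
  x1, x2, s1, s2, s3, s4 ≥ 0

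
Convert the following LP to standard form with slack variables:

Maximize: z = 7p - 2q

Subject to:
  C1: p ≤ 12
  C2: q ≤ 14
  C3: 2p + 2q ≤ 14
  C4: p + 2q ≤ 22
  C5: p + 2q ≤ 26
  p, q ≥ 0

max z = 7p - 2q

s.t.
  p + s1 = 12
  q + s2 = 14
  2p + 2q + s3 = 14
  p + 2q + s4 = 22
  p + 2q + s5 = 26
  p, q, s1, s2, s3, s4, s5 ≥ 0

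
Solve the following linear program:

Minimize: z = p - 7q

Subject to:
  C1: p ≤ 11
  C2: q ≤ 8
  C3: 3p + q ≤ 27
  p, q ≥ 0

Evaluate the objective at each vertex of the feasible region:
  z(0, 0) = 0
  z(9, 0) = 9
  z(6.333, 8) = -49.67
  z(0, 8) = -56  ←
The minimum is at p = 0, q = 8.

p = 0, q = 8, z = -56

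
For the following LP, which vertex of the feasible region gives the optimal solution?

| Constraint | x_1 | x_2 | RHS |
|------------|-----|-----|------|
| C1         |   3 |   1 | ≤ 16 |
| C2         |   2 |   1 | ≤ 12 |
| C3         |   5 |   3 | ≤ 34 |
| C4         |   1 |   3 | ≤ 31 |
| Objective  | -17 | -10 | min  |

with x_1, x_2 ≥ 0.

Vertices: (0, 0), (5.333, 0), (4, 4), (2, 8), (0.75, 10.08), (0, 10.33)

Evaluate the objective at each vertex of the feasible region:
  z(0, 0) = 0
  z(5.333, 0) = -90.67
  z(4, 4) = -108
  z(2, 8) = -114  ←
  z(0.75, 10.08) = -113.6
  z(0, 10.33) = -103.3
The minimum is at x_1 = 2, x_2 = 8.

(2, 8)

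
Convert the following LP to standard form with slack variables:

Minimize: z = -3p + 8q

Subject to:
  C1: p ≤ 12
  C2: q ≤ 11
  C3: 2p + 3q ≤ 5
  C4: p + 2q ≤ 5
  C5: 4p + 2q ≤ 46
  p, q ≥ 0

min z = -3p + 8q

s.t.
  p + s1 = 12
  q + s2 = 11
  2p + 3q + s3 = 5
  p + 2q + s4 = 5
  4p + 2q + s5 = 46
  p, q, s1, s2, s3, s4, s5 ≥ 0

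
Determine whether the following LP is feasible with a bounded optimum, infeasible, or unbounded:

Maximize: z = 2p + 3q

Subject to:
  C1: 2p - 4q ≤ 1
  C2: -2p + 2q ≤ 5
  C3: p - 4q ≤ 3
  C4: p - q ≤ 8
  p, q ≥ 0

Unbounded (objective can increase without bound)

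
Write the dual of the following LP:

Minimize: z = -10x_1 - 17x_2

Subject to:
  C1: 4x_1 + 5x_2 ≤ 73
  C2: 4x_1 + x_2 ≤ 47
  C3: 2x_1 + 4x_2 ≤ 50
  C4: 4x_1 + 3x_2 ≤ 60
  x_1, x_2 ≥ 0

Primal min cᵀx s.t. Ax ≤ b, x ≥ 0  →  Dual max −bᵀy s.t. Aᵀy ≥ −c, y ≥ 0.

Maximize: z = -73y1 - 47y2 - 50y3 - 60y4

Subject to:
  4y1 + 4y2 + 2y3 + 4y4 ≥ 10
  5y1 + y2 + 4y3 + 3y4 ≥ 17
  y1, y2, y3, y4 ≥ 0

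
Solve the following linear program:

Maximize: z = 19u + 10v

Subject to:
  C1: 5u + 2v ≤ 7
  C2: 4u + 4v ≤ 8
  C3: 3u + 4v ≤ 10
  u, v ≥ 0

Evaluate the objective at each vertex of the feasible region:
  z(0, 0) = 0
  z(1.4, 0) = 26.6
  z(1, 1) = 29  ←
  z(0, 2) = 20
The maximum is at u = 1, v = 1.

u = 1, v = 1, z = 29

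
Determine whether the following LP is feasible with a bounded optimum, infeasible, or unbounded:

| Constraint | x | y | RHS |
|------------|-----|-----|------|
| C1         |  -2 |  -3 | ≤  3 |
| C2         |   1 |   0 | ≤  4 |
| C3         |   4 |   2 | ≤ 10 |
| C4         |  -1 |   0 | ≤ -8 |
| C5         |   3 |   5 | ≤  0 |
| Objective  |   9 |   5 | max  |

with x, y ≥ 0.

Infeasible (no feasible solution exists)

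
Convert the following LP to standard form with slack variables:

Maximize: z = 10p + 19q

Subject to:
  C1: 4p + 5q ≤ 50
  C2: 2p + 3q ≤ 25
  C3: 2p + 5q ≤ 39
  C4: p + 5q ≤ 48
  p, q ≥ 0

max z = 10p + 19q

s.t.
  4p + 5q + s1 = 50
  2p + 3q + s2 = 25
  2p + 5q + s3 = 39
  p + 5q + s4 = 48
  p, q, s1, s2, s3, s4 ≥ 0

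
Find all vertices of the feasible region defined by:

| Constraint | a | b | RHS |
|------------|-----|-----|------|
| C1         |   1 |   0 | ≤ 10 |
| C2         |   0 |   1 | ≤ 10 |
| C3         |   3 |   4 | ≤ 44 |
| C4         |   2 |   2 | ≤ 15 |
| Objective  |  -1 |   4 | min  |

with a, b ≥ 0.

(0, 0), (7.5, 0), (0, 7.5)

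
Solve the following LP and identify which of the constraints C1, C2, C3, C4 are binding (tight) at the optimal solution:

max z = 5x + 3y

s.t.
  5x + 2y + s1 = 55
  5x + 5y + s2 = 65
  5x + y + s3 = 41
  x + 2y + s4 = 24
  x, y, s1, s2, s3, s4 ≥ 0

At x = 7, y = 6, compute slack b - a·x for each constraint:
  C1: 55 − 47 = 8  (slack)
  C2: 65 − 65 = 0  (binding)
  C3: 41 − 41 = 0  (binding)
  C4: 24 − 19 = 5  (slack)

Optimal: x = 7, y = 6
Binding: C2, C3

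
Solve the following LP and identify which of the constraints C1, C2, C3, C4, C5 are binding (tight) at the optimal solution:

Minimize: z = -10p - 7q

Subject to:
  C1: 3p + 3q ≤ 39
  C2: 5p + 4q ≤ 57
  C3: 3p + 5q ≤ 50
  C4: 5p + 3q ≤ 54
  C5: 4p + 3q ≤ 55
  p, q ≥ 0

At p = 9, q = 3, compute slack b - a·x for each constraint:
  C1: 39 − 36 = 3  (slack)
  C2: 57 − 57 = 0  (binding)
  C3: 50 − 42 = 8  (slack)
  C4: 54 − 54 = 0  (binding)
  C5: 55 − 45 = 10  (slack)

Optimal: p = 9, q = 3
Binding: C2, C4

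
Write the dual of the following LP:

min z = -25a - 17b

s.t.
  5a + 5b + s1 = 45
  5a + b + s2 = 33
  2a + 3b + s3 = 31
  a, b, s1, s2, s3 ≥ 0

Primal min cᵀx s.t. Ax ≤ b, x ≥ 0  →  Dual max −bᵀy s.t. Aᵀy ≥ −c, y ≥ 0.

Maximize: z = -45y1 - 33y2 - 31y3

Subject to:
  5y1 + 5y2 + 2y3 ≥ 25
  5y1 + y2 + 3y3 ≥ 17
  y1, y2, y3 ≥ 0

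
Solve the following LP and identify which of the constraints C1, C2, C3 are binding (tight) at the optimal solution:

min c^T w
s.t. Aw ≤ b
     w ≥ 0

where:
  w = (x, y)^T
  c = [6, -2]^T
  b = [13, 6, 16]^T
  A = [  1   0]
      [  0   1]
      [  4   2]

At x = 0, y = 6, compute slack b - a·x for each constraint:
  C1: 13 − 0 = 13  (slack)
  C2: 6 − 6 = 0  (binding)
  C3: 16 − 12 = 4  (slack)

Optimal: x = 0, y = 6
Binding: C2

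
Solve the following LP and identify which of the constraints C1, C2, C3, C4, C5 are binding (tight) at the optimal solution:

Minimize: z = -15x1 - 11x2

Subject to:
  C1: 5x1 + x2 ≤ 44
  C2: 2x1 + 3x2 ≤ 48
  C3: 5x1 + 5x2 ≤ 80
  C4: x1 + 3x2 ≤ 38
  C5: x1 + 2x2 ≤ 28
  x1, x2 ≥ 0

At x1 = 7, x2 = 9, compute slack b - a·x for each constraint:
  C1: 44 − 44 = 0  (binding)
  C2: 48 − 41 = 7  (slack)
  C3: 80 − 80 = 0  (binding)
  C4: 38 − 34 = 4  (slack)
  C5: 28 − 25 = 3  (slack)

Optimal: x1 = 7, x2 = 9
Binding: C1, C3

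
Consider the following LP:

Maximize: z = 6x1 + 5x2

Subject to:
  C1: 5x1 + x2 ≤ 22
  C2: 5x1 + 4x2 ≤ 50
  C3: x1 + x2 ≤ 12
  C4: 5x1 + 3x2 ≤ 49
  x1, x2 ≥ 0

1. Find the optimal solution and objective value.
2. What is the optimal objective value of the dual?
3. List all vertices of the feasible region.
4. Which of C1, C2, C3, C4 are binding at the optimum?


1. x1 = 2, x2 = 10, z = 62
2. 62
3. (0, 0), (4.4, 0), (2.533, 9.333), (2, 10), (0, 12)
4. C2, C3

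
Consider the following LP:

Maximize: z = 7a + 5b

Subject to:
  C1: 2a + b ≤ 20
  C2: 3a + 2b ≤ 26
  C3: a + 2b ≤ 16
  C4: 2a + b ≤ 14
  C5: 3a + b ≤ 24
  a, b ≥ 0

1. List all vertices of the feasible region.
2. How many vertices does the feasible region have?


1. (0, 0), (7, 0), (4, 6), (0, 8)
2. 4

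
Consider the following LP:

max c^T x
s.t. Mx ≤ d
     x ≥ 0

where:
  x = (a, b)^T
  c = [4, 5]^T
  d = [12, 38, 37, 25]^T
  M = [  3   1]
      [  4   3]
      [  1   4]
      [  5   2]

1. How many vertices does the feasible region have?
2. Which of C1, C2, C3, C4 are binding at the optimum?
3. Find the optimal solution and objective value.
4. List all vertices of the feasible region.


1. 4
2. C1, C3
3. a = 1, b = 9, z = 49
4. (0, 0), (4, 0), (1, 9), (0, 9.25)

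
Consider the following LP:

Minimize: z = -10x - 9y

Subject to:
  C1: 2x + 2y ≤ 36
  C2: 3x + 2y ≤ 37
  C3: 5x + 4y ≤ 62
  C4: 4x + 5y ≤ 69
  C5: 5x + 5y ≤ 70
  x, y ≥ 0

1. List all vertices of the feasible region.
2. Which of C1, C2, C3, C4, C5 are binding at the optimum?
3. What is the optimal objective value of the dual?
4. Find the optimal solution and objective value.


1. (0, 0), (12.33, 0), (12, 0.5), (6, 8), (1, 13), (0, 13.8)
2. C3, C5
3. -132
4. x = 6, y = 8, z = -132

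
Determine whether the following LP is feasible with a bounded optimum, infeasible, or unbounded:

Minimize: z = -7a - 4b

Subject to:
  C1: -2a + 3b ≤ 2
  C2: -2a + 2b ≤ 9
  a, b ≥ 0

Unbounded (objective can decrease without bound)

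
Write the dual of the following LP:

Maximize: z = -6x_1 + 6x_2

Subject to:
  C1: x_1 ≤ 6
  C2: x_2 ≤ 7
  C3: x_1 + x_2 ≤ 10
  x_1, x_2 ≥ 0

Primal max cᵀx s.t. Ax ≤ b, x ≥ 0  →  Dual min bᵀy s.t. Aᵀy ≥ c, y ≥ 0.

Minimize: z = 6y1 + 7y2 + 10y3

Subject to:
  y1 + y3 ≥ -6
  y2 + y3 ≥ 6
  y1, y2, y3 ≥ 0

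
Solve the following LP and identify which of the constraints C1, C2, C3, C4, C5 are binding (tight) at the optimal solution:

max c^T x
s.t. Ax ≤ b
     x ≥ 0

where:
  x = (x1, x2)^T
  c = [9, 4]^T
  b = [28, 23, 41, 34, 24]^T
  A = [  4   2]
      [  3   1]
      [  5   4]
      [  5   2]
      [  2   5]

At x1 = 6, x2 = 2, compute slack b - a·x for each constraint:
  C1: 28 − 28 = 0  (binding)
  C2: 23 − 20 = 3  (slack)
  C3: 41 − 38 = 3  (slack)
  C4: 34 − 34 = 0  (binding)
  C5: 24 − 22 = 2  (slack)

Optimal: x1 = 6, x2 = 2
Binding: C1, C4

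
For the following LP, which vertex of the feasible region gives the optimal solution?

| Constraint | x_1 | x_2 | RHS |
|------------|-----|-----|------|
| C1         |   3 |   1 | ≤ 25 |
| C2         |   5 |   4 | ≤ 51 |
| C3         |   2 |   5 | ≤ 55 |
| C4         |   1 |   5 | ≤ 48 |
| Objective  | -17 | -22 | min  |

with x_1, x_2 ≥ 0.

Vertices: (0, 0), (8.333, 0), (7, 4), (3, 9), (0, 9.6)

Evaluate the objective at each vertex of the feasible region:
  z(0, 0) = 0
  z(8.333, 0) = -141.7
  z(7, 4) = -207
  z(3, 9) = -249  ←
  z(0, 9.6) = -211.2
The minimum is at x_1 = 3, x_2 = 9.

(3, 9)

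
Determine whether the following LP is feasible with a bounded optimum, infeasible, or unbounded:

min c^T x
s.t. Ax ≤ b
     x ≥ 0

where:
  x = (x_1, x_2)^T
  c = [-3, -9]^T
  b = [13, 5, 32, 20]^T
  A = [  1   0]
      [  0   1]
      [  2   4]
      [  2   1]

Feasible with a bounded optimal solution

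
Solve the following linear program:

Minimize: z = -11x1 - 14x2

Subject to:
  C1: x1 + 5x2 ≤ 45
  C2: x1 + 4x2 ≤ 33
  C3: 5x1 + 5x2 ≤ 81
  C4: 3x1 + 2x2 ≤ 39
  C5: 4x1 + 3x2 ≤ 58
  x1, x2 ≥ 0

Evaluate the objective at each vertex of the feasible region:
  z(0, 0) = 0
  z(13, 0) = -143
  z(9, 6) = -183  ←
  z(0, 8.25) = -115.5
The minimum is at x1 = 9, x2 = 6.

x1 = 9, x2 = 6, z = -183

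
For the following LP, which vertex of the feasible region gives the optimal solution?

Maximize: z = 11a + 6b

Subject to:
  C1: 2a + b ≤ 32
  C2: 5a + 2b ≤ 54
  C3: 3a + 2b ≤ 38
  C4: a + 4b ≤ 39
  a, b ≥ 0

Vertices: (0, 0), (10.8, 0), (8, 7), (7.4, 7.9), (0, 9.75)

Evaluate the objective at each vertex of the feasible region:
  z(0, 0) = 0
  z(10.8, 0) = 118.8
  z(8, 7) = 130  ←
  z(7.4, 7.9) = 128.8
  z(0, 9.75) = 58.5
The maximum is at a = 8, b = 7.

(8, 7)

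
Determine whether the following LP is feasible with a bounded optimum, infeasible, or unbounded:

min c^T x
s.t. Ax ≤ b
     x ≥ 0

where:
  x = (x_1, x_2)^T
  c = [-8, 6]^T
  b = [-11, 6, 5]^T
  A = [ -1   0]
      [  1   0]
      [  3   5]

Infeasible (no feasible solution exists)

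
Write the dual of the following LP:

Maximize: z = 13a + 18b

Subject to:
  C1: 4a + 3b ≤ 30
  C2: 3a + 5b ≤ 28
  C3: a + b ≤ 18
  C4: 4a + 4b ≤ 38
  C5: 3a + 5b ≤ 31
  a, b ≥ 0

Primal max cᵀx s.t. Ax ≤ b, x ≥ 0  →  Dual min bᵀy s.t. Aᵀy ≥ c, y ≥ 0.

Minimize: z = 30y1 + 28y2 + 18y3 + 38y4 + 31y5

Subject to:
  4y1 + 3y2 + y3 + 4y4 + 3y5 ≥ 13
  3y1 + 5y2 + y3 + 4y4 + 5y5 ≥ 18
  y1, y2, y3, y4, y5 ≥ 0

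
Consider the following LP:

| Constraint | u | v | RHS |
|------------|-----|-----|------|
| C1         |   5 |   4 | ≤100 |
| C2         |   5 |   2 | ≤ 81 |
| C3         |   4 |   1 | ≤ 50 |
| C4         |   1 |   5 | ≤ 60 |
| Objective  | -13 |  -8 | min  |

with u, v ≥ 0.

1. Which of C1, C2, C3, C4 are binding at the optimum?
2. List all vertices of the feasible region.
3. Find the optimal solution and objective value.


1. C3, C4
2. (0, 0), (12.5, 0), (10, 10), (0, 12)
3. u = 10, v = 10, z = -210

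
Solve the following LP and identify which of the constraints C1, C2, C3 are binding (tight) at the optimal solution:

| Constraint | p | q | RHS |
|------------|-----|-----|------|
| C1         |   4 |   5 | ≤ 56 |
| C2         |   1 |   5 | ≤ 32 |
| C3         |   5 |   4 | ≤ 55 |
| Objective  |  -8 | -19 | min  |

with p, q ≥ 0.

At p = 7, q = 5, compute slack b - a·x for each constraint:
  C1: 56 − 53 = 3  (slack)
  C2: 32 − 32 = 0  (binding)
  C3: 55 − 55 = 0  (binding)

Optimal: p = 7, q = 5
Binding: C2, C3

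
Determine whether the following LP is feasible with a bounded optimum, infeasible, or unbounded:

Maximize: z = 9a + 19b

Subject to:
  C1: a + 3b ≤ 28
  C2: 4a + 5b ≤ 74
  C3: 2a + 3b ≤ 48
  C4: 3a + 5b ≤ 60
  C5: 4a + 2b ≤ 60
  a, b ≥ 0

Feasible with a bounded optimal solution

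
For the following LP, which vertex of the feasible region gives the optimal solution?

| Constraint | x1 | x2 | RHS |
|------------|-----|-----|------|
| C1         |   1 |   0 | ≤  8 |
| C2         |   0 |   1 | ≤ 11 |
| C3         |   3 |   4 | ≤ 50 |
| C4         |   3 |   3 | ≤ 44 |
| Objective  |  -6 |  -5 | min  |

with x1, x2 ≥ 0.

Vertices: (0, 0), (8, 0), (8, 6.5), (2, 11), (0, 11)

Evaluate the objective at each vertex of the feasible region:
  z(0, 0) = 0
  z(8, 0) = -48
  z(8, 6.5) = -80.5  ←
  z(2, 11) = -67
  z(0, 11) = -55
The minimum is at x1 = 8, x2 = 6.5.

(8, 6.5)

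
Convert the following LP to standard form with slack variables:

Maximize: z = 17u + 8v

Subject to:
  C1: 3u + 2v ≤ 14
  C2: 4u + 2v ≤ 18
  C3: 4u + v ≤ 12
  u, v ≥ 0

max z = 17u + 8v

s.t.
  3u + 2v + s1 = 14
  4u + 2v + s2 = 18
  4u + v + s3 = 12
  u, v, s1, s2, s3 ≥ 0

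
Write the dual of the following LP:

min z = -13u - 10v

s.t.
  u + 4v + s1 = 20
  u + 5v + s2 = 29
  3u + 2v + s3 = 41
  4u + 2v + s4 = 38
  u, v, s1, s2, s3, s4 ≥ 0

Primal min cᵀx s.t. Ax ≤ b, x ≥ 0  →  Dual max −bᵀy s.t. Aᵀy ≥ −c, y ≥ 0.

Maximize: z = -20y1 - 29y2 - 41y3 - 38y4

Subject to:
  y1 + y2 + 3y3 + 4y4 ≥ 13
  4y1 + 5y2 + 2y3 + 2y4 ≥ 10
  y1, y2, y3, y4 ≥ 0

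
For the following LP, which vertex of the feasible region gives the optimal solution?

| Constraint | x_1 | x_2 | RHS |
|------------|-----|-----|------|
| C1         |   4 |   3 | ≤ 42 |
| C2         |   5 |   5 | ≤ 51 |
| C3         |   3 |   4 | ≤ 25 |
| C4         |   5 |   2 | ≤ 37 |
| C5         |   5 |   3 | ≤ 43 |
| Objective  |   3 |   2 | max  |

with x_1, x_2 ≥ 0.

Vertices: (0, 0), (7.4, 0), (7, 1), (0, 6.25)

Evaluate the objective at each vertex of the feasible region:
  z(0, 0) = 0
  z(7.4, 0) = 22.2
  z(7, 1) = 23  ←
  z(0, 6.25) = 12.5
The maximum is at x_1 = 7, x_2 = 1.

(7, 1)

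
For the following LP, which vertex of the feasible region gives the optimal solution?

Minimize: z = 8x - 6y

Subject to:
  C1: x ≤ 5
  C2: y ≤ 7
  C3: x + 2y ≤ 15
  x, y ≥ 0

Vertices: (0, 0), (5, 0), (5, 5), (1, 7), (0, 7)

Evaluate the objective at each vertex of the feasible region:
  z(0, 0) = 0
  z(5, 0) = 40
  z(5, 5) = 10
  z(1, 7) = -34
  z(0, 7) = -42  ←
The minimum is at x = 0, y = 7.

(0, 7)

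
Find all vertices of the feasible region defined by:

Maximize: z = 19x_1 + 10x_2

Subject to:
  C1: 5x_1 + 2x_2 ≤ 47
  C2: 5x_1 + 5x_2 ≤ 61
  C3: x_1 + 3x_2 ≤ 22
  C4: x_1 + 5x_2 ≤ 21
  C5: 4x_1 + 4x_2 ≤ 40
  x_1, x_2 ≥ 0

(0, 0), (9.4, 0), (9, 1), (7.25, 2.75), (0, 4.2)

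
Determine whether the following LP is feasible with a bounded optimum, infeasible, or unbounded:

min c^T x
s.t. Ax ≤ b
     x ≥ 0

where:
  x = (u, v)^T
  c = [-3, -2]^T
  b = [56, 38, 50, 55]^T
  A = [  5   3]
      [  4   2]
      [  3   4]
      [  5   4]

Feasible with a bounded optimal solution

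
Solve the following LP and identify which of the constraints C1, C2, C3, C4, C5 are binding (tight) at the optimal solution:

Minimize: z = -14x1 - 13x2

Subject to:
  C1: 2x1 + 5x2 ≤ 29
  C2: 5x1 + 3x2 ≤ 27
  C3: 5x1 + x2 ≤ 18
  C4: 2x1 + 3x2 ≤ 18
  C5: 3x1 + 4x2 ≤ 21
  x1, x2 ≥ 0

At x1 = 3, x2 = 3, compute slack b - a·x for each constraint:
  C1: 29 − 21 = 8  (slack)
  C2: 27 − 24 = 3  (slack)
  C3: 18 − 18 = 0  (binding)
  C4: 18 − 15 = 3  (slack)
  C5: 21 − 21 = 0  (binding)

Optimal: x1 = 3, x2 = 3
Binding: C3, C5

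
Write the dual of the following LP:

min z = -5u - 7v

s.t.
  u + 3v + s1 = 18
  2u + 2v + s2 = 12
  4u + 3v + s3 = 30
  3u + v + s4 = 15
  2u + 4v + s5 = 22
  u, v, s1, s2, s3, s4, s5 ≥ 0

Primal min cᵀx s.t. Ax ≤ b, x ≥ 0  →  Dual max −bᵀy s.t. Aᵀy ≥ −c, y ≥ 0.

Maximize: z = -18y1 - 12y2 - 30y3 - 15y4 - 22y5

Subject to:
  y1 + 2y2 + 4y3 + 3y4 + 2y5 ≥ 5
  3y1 + 2y2 + 3y3 + y4 + 4y5 ≥ 7
  y1, y2, y3, y4, y5 ≥ 0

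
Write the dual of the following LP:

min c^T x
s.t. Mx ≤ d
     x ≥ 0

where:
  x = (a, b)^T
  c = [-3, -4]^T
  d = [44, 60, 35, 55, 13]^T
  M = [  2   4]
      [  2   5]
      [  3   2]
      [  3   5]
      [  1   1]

Primal min cᵀx s.t. Ax ≤ b, x ≥ 0  →  Dual max −bᵀy s.t. Aᵀy ≥ −c, y ≥ 0.

Maximize: z = -44y1 - 60y2 - 35y3 - 55y4 - 13y5

Subject to:
  2y1 + 2y2 + 3y3 + 3y4 + y5 ≥ 3
  4y1 + 5y2 + 2y3 + 5y4 + y5 ≥ 4
  y1, y2, y3, y4, y5 ≥ 0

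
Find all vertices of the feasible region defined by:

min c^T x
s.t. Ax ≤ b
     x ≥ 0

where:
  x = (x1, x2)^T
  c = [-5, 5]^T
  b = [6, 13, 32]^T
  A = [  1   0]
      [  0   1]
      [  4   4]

(0, 0), (6, 0), (6, 2), (0, 8)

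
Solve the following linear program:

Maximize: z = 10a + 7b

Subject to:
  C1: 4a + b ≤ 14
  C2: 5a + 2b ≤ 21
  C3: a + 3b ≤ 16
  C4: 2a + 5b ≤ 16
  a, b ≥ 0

Evaluate the objective at each vertex of the feasible region:
  z(0, 0) = 0
  z(3.5, 0) = 35
  z(3, 2) = 44  ←
  z(0, 3.2) = 22.4
The maximum is at a = 3, b = 2.

a = 3, b = 2, z = 44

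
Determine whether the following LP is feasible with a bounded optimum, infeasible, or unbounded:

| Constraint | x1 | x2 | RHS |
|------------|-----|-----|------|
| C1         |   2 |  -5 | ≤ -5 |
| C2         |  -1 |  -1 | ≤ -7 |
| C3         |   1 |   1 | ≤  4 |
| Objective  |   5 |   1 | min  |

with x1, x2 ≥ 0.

Infeasible (no feasible solution exists)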